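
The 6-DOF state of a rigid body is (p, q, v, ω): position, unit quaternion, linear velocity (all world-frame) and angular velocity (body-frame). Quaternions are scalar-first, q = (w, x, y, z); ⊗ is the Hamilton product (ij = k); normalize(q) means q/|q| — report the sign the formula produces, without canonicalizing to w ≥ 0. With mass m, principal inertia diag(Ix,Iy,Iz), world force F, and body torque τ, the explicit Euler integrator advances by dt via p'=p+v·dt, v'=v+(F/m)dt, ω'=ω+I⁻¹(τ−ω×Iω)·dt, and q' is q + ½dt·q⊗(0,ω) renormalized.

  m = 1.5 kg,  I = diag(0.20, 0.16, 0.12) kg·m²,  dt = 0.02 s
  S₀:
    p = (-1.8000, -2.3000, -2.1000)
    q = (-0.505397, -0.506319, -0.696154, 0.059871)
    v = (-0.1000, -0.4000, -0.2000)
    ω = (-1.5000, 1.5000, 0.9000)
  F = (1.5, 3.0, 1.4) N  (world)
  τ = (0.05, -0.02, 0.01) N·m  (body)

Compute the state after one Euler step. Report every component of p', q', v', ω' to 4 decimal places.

p' = (-1.8020, -2.3080, -2.1040)
q' = (-0.5030, -0.5058, -0.6999, 0.0373)
v' = (-0.0800, -0.3600, -0.1813)
ω' = (-1.4896, 1.5110, 0.8867)

a = (1.0000, 2.0000, 0.9333)
p + v·dt = (-1.8020, -2.3080, -2.1040)
new velocity v' = (-0.0800, -0.3600, -0.1813)
α = I⁻¹(τ − ω×Iω) = (0.5200, 0.5500, -0.6667)
new body rate ω' = (-1.4896, 1.5110, 0.8867)
2q̇ = q⊗(0,ω) = (0.2308686, 0.0417504, -0.3922149, -2.2585668)
q + ½dt·q⊗(0,ω), renormalized = (-0.5030, -0.5058, -0.6999, 0.0373)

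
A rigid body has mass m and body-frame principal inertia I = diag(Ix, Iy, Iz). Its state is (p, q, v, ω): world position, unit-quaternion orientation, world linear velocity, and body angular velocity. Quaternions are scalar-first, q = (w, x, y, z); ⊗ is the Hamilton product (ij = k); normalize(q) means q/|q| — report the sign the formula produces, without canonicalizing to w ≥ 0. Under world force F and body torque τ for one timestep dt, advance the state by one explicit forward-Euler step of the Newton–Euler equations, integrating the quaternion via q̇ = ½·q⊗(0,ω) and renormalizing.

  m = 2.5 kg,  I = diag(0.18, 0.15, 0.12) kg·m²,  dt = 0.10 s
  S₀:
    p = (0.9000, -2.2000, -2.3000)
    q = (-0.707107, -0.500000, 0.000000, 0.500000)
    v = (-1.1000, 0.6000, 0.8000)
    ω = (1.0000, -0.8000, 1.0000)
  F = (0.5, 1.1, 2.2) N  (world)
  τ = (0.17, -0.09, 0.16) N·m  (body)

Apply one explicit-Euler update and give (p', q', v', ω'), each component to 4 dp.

p' = (0.7900, -2.1400, -2.2200)
q' = (-0.7048, -0.5137, 0.0780, 0.4831)
v' = (-1.0800, 0.6440, 0.8880)
ω' = (1.0811, -0.9000, 1.1133)

a = (0.2000, 0.4400, 0.8800)
p' = p + v·dt = (0.7900, -2.1400, -2.2200)
v' = v + a·dt = (-1.0800, 0.6440, 0.8880)
precession coupling ω×(Iω) = (0.0240, 0.0600, 0.0240)
α = I⁻¹(τ − ω×Iω) = (0.8111, -1.0000, 1.1333)
ω' = ω + α·dt = (1.0811, -0.9000, 1.1133)
Hamilton product q⊗(0,ω) = (0.0000000, -0.3071070, 1.5656856, -0.3071070)
q' = normalize(q + ½dt·q⊗(0,ω)) = (-0.7048, -0.5137, 0.0780, 0.4831)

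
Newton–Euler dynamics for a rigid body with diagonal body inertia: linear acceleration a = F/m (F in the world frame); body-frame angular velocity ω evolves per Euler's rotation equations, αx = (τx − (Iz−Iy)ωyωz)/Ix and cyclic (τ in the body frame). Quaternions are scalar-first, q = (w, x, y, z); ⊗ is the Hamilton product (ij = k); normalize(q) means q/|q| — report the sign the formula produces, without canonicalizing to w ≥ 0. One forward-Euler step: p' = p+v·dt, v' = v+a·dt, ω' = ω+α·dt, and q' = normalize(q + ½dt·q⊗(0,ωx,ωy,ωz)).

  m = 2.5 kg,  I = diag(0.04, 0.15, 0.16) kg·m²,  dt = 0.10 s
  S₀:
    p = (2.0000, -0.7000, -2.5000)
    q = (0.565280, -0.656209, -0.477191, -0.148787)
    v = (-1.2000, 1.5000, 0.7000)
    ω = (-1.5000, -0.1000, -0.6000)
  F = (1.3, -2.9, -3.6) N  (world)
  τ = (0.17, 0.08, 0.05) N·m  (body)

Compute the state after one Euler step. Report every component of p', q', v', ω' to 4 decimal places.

angular accel α = (4.2350, 1.2533, 0.2094)
new body rate ω' = (-1.0765, 0.0253, -0.5791)
2q̇ = q⊗(0,ω) = (-1.1213048, -0.5764841, -0.2270729, -0.9893336)
updated quaternion q' = (0.5076, -0.6828, -0.4870, -0.1976)
linear accel F/m = (0.5200, -1.1600, -1.4400)
p' = p + v·dt = (1.8800, -0.5500, -2.4300)
new velocity v' = (-1.1480, 1.3840, 0.5560)

p' = (1.8800, -0.5500, -2.4300)
q' = (0.5076, -0.6828, -0.4870, -0.1976)
v' = (-1.1480, 1.3840, 0.5560)
ω' = (-1.0765, 0.0253, -0.5791)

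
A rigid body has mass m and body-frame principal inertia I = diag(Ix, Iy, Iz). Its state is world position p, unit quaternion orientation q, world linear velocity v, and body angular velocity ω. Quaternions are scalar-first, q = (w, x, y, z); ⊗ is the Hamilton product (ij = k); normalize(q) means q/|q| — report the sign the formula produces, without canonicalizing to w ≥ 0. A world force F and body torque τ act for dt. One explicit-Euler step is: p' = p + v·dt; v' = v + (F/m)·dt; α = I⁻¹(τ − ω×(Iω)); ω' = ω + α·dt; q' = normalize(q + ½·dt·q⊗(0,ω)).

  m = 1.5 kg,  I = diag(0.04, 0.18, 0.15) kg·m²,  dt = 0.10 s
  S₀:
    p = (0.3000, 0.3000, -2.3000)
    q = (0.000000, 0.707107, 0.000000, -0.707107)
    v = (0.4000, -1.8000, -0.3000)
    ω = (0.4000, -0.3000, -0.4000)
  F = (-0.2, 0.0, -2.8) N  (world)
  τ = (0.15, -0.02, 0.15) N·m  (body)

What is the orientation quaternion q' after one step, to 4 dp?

2q̇ = q⊗(0,ω) = (-0.5656856, -0.2121321, 0.0000000, -0.2121321)
updated quaternion q' = (-0.0283, 0.6961, 0.0000, -0.7173)

q' = (-0.0283, 0.6961, 0.0000, -0.7173)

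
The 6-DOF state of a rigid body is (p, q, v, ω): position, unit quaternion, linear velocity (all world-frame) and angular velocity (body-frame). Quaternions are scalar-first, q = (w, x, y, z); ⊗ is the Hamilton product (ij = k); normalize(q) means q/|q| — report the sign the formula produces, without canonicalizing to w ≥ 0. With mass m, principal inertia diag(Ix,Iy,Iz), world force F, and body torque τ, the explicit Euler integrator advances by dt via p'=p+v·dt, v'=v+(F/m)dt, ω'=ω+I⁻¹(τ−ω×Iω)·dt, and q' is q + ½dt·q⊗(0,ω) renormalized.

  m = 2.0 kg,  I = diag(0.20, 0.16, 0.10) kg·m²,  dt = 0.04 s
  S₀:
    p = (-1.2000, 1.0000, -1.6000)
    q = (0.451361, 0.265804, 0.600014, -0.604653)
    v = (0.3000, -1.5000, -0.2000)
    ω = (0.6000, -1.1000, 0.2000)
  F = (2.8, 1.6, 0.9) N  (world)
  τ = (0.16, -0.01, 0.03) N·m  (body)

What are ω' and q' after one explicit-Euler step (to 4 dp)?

ω' = (0.6294, -1.1055, 0.2014)
q' = (0.4636, 0.2602, 0.5816, -0.6157)

(τ − ω×Iω)/I = (0.7340, -0.1375, 0.0360)
ω' = ω + α·dt = (0.6294, -1.1055, 0.2014)
q⊗(0,ω) = (0.6214636, -0.2742989, -0.9124497, -0.5621206)
q + ½dt·q⊗(0,ω), renormalized = (0.4636, 0.2602, 0.5816, -0.6157)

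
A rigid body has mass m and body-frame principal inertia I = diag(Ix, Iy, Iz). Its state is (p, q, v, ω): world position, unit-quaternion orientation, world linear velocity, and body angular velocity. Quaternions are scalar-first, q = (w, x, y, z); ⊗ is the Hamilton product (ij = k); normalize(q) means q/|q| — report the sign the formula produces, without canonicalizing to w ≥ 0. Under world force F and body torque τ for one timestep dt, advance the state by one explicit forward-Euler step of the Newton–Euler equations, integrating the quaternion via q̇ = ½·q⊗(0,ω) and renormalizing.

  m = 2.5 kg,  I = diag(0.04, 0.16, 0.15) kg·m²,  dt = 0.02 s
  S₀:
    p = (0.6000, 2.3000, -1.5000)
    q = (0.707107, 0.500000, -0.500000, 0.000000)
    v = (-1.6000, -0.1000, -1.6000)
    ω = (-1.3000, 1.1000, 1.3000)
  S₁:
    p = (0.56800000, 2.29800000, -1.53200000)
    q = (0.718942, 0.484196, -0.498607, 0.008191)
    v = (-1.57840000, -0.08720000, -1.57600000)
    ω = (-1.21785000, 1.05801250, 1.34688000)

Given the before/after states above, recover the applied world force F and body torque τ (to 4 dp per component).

F = (2.7000, 1.6000, 3.0000)
τ = (0.1500, -0.1500, 0.1800)

v₁ − v₀ = (0.02160000, 0.01280000, 0.02400000)
m·(v₁−v₀)/dt = (2.7000, 1.6000, 3.0000)
rate change Δω = (0.08215000, -0.04198750, 0.04688000)
gyro term ω₀×Iω₀ = (-0.0143, 0.1859, -0.1716)
τ = I·(Δω/dt) + ω₀×(Iω₀) = (0.1500, -0.1500, 0.1800)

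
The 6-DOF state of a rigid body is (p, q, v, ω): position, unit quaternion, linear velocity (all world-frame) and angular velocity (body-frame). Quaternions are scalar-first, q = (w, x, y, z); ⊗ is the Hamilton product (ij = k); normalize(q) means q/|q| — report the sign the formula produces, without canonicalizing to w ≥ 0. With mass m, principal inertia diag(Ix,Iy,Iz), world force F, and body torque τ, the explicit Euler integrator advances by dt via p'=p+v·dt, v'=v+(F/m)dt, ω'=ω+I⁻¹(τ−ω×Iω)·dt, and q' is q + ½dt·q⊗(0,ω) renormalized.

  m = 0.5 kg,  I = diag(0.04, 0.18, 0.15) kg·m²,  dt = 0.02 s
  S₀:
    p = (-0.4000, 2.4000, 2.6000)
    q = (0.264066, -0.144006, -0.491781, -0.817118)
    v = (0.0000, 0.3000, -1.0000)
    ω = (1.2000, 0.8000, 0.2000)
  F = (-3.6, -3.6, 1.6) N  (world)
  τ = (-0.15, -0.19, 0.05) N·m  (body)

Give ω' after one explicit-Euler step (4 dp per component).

ω' = (1.1274, 0.7818, 0.1887)

ω×(Iω) gyroscopic = (-0.0048, -0.0264, 0.1344)
angular accel α = (-3.6300, -0.9089, -0.5627)
new body rate ω' = (1.1274, 0.7818, 0.1887)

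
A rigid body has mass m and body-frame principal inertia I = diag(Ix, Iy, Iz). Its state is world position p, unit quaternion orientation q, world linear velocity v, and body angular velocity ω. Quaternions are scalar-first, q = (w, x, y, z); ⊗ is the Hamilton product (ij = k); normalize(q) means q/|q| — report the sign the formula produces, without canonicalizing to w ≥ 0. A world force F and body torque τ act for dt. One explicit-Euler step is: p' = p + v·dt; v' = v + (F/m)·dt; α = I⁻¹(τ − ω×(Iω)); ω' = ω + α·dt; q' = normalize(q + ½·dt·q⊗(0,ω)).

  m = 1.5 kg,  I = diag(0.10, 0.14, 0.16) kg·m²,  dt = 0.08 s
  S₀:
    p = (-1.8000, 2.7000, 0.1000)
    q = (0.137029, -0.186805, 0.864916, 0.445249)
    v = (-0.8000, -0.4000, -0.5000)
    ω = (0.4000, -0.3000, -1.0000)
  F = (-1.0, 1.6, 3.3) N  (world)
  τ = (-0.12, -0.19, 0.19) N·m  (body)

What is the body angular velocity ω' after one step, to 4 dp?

ω' = (0.2992, -0.4223, -0.9026)

α = I⁻¹(τ − ω×Iω) = (-1.2600, -1.5286, 1.2175)
ω + α·dt = (0.2992, -0.4223, -0.9026)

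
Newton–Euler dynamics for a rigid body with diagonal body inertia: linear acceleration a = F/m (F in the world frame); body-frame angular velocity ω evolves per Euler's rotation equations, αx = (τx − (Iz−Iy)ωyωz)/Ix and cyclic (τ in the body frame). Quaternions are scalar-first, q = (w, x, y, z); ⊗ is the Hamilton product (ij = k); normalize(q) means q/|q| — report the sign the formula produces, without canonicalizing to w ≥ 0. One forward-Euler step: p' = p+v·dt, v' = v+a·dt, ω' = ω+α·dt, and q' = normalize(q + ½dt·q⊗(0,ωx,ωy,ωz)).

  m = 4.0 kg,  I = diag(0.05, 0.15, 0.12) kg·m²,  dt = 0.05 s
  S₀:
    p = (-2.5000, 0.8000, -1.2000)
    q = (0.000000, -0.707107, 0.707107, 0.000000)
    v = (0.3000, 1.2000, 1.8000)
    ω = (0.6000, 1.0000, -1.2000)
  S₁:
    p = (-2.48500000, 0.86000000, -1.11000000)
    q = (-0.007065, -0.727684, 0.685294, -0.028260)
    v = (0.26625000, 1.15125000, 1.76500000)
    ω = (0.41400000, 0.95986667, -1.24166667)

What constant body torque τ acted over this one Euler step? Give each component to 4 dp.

Δω = ω₁−ω₀ = (-0.18600000, -0.04013333, -0.04166667)
I·α + gyro = (-0.1500, -0.0700, -0.0400)

τ = (-0.1500, -0.0700, -0.0400)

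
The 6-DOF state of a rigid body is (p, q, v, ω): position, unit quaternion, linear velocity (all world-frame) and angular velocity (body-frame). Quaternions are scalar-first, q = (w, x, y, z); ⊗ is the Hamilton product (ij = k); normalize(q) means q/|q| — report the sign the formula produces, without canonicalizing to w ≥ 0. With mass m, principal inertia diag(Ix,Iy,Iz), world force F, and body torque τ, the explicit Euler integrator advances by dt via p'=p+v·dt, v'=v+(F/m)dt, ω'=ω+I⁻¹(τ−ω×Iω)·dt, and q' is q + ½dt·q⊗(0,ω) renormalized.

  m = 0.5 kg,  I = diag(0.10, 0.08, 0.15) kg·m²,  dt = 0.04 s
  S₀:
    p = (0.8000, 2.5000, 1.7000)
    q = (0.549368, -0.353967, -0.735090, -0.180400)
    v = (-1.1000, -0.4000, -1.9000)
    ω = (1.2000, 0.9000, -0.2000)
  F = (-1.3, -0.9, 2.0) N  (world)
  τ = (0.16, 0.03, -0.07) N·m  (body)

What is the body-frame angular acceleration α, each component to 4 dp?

α = (1.7260, 0.2250, -0.3227)

precession coupling ω×(Iω) = (-0.0126, 0.0120, -0.0216)
(τ − ω×Iω)/I = (1.7260, 0.2250, -0.3227)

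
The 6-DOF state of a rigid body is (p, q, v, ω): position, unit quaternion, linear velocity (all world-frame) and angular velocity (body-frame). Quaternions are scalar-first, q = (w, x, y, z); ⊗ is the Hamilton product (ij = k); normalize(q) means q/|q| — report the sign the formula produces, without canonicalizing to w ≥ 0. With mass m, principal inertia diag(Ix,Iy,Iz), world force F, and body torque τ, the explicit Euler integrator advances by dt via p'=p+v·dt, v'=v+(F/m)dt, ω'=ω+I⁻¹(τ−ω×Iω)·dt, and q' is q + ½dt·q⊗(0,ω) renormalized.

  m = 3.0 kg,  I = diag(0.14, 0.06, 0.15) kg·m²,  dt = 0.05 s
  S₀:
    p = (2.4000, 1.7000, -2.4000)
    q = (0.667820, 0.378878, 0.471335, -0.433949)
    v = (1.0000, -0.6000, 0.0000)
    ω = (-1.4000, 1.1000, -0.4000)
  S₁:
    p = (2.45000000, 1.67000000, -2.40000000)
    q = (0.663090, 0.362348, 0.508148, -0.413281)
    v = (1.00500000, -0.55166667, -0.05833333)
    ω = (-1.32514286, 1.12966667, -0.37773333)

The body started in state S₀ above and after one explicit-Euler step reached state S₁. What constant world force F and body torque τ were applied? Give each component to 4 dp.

F = (0.3000, 2.9000, -3.5000)
τ = (0.1700, 0.0300, 0.1900)

v₁ − v₀ = (0.00500000, 0.04833333, -0.05833333)
applied force F = (0.3000, 2.9000, -3.5000)
rate change Δω = (0.07485714, 0.02966667, 0.02226667)
precession coupling = (-0.0396, -0.0056, 0.1232)
applied torque τ = (0.1700, 0.0300, 0.1900)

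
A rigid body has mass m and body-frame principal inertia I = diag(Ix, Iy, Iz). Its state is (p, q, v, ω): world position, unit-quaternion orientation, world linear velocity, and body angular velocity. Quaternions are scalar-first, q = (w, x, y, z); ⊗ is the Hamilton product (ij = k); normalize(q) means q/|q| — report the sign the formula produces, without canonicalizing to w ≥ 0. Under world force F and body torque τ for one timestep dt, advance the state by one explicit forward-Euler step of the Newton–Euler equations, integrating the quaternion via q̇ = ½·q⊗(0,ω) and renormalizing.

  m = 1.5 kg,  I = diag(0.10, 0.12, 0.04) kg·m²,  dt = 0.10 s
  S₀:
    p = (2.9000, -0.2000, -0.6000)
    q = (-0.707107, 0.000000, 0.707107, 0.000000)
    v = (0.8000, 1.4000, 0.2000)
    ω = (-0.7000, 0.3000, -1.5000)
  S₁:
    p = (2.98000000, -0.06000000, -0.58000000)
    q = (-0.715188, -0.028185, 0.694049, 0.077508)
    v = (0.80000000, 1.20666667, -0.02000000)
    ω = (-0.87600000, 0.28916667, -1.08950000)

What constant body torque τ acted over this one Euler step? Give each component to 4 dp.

τ = (-0.1400, 0.0500, 0.1600)

rate change Δω = (-0.17600000, -0.01083333, 0.41050000)
precession coupling = (0.0360, 0.0630, -0.0042)
τ = I·(Δω/dt) + ω₀×(Iω₀) = (-0.1400, 0.0500, 0.1600)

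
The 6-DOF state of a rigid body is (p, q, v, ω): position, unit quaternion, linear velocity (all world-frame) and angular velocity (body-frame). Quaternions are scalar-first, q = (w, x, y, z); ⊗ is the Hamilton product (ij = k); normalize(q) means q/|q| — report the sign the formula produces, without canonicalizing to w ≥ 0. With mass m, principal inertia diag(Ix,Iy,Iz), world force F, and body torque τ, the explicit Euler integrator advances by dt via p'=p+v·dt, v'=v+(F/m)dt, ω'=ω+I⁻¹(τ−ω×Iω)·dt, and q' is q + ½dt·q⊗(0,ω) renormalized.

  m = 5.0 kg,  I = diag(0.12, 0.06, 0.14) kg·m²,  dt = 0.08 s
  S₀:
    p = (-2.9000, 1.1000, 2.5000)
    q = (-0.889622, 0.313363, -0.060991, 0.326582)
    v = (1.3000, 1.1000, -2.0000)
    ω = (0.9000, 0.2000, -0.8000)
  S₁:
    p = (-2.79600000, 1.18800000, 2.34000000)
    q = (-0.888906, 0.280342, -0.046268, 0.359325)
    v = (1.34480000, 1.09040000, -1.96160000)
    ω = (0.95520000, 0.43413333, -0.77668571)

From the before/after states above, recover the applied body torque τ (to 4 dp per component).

τ = (0.0700, 0.1900, 0.0300)

rate change Δω = (0.05520000, 0.23413333, 0.02331429)
applied torque τ = (0.0700, 0.1900, 0.0300)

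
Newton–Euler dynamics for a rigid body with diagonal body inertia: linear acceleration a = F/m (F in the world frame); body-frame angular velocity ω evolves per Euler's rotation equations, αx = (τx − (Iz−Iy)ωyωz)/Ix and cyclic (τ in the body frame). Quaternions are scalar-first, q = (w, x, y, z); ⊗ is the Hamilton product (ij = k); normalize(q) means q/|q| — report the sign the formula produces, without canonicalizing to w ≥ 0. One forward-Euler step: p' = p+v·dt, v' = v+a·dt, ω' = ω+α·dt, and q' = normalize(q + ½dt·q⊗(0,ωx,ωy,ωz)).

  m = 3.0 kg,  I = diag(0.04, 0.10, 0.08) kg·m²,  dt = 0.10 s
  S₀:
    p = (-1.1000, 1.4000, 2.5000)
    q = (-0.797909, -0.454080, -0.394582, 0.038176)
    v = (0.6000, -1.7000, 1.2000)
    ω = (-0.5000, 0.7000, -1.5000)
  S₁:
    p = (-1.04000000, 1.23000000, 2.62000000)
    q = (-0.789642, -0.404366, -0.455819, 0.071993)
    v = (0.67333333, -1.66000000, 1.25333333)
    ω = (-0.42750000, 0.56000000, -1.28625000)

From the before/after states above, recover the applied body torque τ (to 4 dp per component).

ω₁ − ω₀ = (0.07250000, -0.14000000, 0.21375000)
τ = I·(Δω/dt) + ω₀×(Iω₀) = (0.0500, -0.1700, 0.1500)

τ = (0.0500, -0.1700, 0.1500)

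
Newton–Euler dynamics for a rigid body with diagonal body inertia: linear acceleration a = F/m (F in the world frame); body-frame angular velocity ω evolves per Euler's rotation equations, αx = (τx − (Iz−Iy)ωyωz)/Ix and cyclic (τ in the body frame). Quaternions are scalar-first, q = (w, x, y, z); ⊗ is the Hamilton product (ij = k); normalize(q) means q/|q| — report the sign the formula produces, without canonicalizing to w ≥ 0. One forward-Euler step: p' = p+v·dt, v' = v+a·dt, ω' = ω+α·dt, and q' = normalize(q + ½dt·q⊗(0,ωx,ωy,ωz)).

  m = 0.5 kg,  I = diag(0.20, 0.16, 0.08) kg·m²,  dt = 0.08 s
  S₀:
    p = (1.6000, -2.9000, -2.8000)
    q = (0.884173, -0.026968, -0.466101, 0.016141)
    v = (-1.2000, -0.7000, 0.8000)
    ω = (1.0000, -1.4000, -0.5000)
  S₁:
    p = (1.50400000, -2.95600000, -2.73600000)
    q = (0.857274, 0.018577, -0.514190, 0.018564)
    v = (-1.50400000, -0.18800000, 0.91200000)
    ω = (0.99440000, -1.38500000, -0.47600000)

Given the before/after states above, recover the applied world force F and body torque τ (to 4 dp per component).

F = (-1.9000, 3.2000, 0.7000)
τ = (-0.0700, -0.0300, 0.0800)

Δω = ω₁−ω₀ = (-0.00560000, 0.01500000, 0.02400000)
gyro term ω₀×Iω₀ = (-0.0560, -0.0600, 0.0560)
applied torque τ = (-0.0700, -0.0300, 0.0800)
Δv = v₁−v₀ = (-0.30400000, 0.51200000, 0.11200000)
F = m·Δv/dt = (-1.9000, 3.2000, 0.7000)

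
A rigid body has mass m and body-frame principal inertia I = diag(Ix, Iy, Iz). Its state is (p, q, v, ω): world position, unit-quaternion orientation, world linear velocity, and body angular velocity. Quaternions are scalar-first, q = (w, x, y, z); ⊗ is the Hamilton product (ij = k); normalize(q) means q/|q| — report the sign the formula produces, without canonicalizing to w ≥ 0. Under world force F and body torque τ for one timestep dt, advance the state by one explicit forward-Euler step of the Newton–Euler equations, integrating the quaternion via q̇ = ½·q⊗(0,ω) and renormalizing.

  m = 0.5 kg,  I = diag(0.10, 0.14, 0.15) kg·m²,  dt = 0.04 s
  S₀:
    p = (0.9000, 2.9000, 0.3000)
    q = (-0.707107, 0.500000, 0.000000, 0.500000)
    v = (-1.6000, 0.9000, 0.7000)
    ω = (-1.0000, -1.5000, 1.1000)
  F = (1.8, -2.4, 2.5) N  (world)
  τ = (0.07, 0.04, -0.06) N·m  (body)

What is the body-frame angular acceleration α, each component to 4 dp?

α = (0.8650, -0.1071, -0.8000)

gyro term ω×Iω = (-0.0165, 0.0550, 0.0600)
angular accel α = (0.8650, -0.1071, -0.8000)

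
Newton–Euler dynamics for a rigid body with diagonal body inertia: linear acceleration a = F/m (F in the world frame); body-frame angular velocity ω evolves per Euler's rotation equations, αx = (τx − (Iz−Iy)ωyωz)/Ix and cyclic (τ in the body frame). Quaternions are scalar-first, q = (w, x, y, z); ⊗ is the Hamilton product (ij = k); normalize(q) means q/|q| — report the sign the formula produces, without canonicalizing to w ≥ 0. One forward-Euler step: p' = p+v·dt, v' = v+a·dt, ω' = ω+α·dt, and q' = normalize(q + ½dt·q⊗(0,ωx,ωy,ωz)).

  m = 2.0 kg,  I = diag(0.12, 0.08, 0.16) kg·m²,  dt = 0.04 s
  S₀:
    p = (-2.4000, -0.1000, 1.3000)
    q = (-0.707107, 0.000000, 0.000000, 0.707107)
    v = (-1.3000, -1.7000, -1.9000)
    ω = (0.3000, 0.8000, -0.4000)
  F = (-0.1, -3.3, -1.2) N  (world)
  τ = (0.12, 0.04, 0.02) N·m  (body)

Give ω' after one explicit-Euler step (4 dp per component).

ω×(Iω) gyroscopic = (-0.0256, 0.0048, -0.0096)
(τ − ω×Iω)/I = (1.2133, 0.4400, 0.1850)
ω + α·dt = (0.3485, 0.8176, -0.3926)

ω' = (0.3485, 0.8176, -0.3926)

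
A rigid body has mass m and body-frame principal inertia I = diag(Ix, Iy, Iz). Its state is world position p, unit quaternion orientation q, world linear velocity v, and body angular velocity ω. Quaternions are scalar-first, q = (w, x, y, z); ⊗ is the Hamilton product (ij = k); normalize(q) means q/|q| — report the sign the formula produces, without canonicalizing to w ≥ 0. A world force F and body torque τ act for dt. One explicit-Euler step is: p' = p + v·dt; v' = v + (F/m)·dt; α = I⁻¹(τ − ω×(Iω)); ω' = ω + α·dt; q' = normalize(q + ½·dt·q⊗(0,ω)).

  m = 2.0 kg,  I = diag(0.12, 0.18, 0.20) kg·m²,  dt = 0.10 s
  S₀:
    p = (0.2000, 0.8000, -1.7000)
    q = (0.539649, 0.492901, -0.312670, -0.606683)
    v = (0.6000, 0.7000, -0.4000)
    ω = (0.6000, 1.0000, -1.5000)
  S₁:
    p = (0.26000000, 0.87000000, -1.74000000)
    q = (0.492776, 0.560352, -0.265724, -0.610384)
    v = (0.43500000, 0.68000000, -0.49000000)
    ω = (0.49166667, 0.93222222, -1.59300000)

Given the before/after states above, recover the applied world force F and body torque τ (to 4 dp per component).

F = (-3.3000, -0.4000, -1.8000)
τ = (-0.1600, -0.0500, -0.1500)

rate change Δω = (-0.10833333, -0.06777778, -0.09300000)
ω₀×(Iω₀) = (-0.0300, 0.0720, 0.0360)
τ = I·(Δω/dt) + ω₀×(Iω₀) = (-0.1600, -0.0500, -0.1500)
velocity change Δv = (-0.16500000, -0.02000000, -0.09000000)
F = m·Δv/dt = (-3.3000, -0.4000, -1.8000)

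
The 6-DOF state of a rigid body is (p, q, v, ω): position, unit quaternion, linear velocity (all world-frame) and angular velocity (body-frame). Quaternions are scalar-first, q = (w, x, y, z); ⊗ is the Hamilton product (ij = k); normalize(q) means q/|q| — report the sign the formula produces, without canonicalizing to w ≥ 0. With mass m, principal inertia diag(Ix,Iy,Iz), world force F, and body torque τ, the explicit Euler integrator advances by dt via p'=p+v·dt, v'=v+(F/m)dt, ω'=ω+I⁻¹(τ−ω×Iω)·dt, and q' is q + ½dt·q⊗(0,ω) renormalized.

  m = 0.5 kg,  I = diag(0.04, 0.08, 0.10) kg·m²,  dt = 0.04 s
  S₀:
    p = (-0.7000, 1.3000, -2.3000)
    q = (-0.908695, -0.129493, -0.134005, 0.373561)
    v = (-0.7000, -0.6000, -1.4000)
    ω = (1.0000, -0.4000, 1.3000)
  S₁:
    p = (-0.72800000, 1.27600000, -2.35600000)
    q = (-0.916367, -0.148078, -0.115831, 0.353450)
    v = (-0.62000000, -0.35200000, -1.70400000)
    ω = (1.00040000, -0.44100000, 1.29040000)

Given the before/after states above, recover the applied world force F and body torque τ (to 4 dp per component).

F = (1.0000, 3.1000, -3.8000)
τ = (-0.0100, -0.1600, -0.0400)

Δω = ω₁−ω₀ = (0.00040000, -0.04100000, -0.00960000)
gyro term ω₀×Iω₀ = (-0.0104, -0.0780, -0.0160)
I·α + gyro = (-0.0100, -0.1600, -0.0400)
velocity change Δv = (0.08000000, 0.24800000, -0.30400000)
F = m·Δv/dt = (1.0000, 3.1000, -3.8000)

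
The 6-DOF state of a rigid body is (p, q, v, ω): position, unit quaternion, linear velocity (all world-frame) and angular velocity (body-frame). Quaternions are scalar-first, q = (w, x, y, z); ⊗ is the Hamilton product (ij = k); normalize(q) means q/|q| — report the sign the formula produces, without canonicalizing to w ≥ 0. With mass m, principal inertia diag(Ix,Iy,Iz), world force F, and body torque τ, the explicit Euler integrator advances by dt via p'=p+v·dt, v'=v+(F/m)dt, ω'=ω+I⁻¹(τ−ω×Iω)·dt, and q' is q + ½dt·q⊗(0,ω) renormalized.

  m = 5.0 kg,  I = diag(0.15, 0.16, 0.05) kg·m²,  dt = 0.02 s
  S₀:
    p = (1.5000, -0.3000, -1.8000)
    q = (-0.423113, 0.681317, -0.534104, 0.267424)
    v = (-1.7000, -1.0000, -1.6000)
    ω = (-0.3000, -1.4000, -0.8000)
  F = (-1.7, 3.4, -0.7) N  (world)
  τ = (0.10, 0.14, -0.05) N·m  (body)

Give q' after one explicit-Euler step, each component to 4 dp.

Hamilton product q⊗(0,ω) = (-0.3294113, 0.9286107, 1.0571846, -0.7755846)
q + ½dt·q⊗(0,ω), renormalized = (-0.4263, 0.6905, -0.5235, 0.2596)

q' = (-0.4263, 0.6905, -0.5235, 0.2596)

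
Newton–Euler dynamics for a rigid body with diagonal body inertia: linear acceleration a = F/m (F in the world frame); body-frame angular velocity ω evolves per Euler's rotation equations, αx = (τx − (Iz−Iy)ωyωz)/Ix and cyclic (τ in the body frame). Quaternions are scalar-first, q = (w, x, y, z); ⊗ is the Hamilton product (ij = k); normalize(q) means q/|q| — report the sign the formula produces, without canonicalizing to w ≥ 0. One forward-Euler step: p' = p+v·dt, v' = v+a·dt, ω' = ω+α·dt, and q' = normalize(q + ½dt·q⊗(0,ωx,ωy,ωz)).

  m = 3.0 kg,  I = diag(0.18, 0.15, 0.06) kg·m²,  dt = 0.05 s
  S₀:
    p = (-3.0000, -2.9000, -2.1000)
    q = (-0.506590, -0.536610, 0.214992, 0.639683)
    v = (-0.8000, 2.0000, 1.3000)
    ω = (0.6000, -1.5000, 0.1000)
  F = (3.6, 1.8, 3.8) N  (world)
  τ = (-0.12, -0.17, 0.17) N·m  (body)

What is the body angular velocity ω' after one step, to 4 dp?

ω×(Iω) gyroscopic = (0.0135, 0.0072, 0.0270)
angular accel α = (-0.7417, -1.1813, 2.3833)
ω' = ω + α·dt = (0.5629, -1.5591, 0.2192)

ω' = (0.5629, -1.5591, 0.2192)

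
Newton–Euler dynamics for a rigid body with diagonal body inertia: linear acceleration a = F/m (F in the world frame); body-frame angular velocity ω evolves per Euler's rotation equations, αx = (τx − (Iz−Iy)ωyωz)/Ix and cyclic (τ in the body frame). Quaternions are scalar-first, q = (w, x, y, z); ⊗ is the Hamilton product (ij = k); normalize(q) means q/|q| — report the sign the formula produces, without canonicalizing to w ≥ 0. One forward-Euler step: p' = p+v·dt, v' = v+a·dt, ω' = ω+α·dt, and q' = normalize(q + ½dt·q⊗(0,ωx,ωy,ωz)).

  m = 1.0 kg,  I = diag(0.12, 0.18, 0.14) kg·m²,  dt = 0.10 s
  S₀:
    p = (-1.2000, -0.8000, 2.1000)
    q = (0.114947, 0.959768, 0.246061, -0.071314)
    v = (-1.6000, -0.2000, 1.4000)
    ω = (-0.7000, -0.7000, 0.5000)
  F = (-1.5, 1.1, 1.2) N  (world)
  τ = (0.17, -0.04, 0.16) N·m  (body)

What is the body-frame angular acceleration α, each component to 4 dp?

α = (1.3000, -0.2611, 0.9329)

ω×(Iω) gyroscopic = (0.0140, 0.0070, 0.0294)
(τ − ω×Iω)/I = (1.3000, -0.2611, 0.9329)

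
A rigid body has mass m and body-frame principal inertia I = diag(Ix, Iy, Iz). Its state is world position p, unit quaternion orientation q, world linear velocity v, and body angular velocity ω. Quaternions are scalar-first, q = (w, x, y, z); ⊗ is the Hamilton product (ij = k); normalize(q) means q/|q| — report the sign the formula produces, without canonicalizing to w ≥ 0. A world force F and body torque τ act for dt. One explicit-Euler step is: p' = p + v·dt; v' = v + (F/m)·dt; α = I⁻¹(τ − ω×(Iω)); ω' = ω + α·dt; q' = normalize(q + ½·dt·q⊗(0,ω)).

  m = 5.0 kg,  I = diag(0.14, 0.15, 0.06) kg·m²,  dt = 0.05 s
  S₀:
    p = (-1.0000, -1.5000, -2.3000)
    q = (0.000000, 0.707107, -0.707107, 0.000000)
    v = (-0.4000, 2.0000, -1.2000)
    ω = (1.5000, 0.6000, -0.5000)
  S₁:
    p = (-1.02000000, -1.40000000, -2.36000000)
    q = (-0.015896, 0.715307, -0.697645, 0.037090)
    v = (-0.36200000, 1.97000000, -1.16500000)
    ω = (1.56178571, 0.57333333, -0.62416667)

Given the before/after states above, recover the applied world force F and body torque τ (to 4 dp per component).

F = (3.8000, -3.0000, 3.5000)
τ = (0.2000, -0.1400, -0.1400)

Δv = v₁−v₀ = (0.03800000, -0.03000000, 0.03500000)
F = m·Δv/dt = (3.8000, -3.0000, 3.5000)
rate change Δω = (0.06178571, -0.02666667, -0.12416667)
precession coupling = (0.0270, -0.0600, 0.0090)
I·α + gyro = (0.2000, -0.1400, -0.1400)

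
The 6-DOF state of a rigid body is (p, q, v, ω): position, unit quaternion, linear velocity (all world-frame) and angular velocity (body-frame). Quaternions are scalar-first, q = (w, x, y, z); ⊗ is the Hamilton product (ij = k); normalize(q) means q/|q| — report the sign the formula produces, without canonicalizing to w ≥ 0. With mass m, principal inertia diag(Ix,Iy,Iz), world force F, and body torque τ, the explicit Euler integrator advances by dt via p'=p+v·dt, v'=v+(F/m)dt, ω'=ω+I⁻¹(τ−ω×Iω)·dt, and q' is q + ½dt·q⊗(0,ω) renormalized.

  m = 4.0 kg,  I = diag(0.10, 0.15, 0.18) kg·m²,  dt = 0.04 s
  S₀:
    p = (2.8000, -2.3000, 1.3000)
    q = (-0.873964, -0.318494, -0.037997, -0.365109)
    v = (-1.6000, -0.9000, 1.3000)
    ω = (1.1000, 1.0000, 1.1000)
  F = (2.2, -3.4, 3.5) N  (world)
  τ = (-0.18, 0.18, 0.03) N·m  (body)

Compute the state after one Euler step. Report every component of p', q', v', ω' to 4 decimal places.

p' = (2.7360, -2.3360, 1.3520)
q' = (-0.8576, -0.3310, -0.0565, -0.3896)
v' = (-1.5780, -0.9340, 1.3350)
ω' = (1.0148, 1.0738, 1.0944)

p' = p + v·dt = (2.7360, -2.3360, 1.3520)
v' = v + a·dt = (-1.5780, -0.9340, 1.3350)
precession coupling ω×(Iω) = (0.0330, -0.0968, 0.0550)
α = I⁻¹(τ − ω×Iω) = (-2.1300, 1.8453, -0.1389)
ω' = ω + α·dt = (1.0148, 1.0738, 1.0944)
Hamilton product q⊗(0,ω) = (0.7899603, -0.6380481, -0.9252405, -1.2380577)
q + ½dt·q⊗(0,ω), renormalized = (-0.8576, -0.3310, -0.0565, -0.3896)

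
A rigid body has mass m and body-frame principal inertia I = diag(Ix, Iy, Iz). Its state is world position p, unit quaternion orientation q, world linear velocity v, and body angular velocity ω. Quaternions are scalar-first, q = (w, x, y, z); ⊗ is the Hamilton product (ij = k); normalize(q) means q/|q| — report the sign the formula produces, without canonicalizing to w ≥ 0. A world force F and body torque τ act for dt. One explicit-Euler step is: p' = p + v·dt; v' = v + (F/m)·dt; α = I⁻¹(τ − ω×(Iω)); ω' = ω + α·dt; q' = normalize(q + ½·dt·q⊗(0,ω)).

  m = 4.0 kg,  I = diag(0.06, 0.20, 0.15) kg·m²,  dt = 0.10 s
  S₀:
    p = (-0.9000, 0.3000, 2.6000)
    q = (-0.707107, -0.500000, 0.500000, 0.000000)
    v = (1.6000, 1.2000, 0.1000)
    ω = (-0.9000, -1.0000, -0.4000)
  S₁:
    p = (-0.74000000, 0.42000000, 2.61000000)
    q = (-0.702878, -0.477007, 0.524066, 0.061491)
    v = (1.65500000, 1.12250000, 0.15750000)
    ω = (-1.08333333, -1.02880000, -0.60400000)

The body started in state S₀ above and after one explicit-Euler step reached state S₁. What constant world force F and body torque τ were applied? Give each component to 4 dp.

F = (2.2000, -3.1000, 2.3000)
τ = (-0.1300, -0.0900, -0.1800)

rate change Δω = (-0.18333333, -0.02880000, -0.20400000)
applied torque τ = (-0.1300, -0.0900, -0.1800)
velocity change Δv = (0.05500000, -0.07750000, 0.05750000)
m·(v₁−v₀)/dt = (2.2000, -3.1000, 2.3000)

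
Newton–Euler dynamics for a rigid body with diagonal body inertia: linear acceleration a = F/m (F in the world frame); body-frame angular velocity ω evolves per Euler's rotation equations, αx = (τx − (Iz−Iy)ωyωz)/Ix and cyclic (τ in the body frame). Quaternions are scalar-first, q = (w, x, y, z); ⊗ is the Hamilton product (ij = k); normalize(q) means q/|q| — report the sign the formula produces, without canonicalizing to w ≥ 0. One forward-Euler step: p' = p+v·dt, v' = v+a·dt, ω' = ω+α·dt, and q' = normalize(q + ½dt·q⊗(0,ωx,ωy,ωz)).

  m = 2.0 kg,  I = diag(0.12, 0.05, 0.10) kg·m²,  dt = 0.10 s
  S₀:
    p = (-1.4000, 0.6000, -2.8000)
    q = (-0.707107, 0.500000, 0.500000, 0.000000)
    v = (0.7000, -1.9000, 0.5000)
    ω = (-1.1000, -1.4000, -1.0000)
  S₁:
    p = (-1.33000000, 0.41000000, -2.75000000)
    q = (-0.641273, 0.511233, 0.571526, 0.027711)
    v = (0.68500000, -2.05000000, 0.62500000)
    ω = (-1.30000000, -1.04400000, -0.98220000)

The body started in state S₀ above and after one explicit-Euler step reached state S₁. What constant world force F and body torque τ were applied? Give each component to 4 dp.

F = (-0.3000, -3.0000, 2.5000)
τ = (-0.1700, 0.2000, -0.0900)

Δv = v₁−v₀ = (-0.01500000, -0.15000000, 0.12500000)
F = m·Δv/dt = (-0.3000, -3.0000, 2.5000)
rate change Δω = (-0.20000000, 0.35600000, 0.01780000)
precession coupling = (0.0700, 0.0220, -0.1078)
τ = I·(Δω/dt) + ω₀×(Iω₀) = (-0.1700, 0.2000, -0.0900)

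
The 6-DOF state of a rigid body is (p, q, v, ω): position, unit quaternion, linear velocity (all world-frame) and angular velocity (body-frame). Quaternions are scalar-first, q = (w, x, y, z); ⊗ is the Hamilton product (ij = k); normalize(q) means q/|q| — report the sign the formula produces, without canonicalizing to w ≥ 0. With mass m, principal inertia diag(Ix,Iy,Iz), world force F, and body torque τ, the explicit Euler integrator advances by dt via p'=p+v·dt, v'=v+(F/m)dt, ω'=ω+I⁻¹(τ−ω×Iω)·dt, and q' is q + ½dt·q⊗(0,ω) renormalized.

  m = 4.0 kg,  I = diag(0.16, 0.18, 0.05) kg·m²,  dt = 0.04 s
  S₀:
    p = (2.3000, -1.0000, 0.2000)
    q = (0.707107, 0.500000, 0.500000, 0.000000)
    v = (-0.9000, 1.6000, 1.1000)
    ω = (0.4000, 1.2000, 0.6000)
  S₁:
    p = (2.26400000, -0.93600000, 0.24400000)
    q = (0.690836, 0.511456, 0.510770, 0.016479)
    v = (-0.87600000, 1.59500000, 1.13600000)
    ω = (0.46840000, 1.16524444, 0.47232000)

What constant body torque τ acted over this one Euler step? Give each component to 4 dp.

ω₁ − ω₀ = (0.06840000, -0.03475556, -0.12768000)
gyro term ω₀×Iω₀ = (-0.0936, 0.0264, 0.0096)
I·α + gyro = (0.1800, -0.1300, -0.1500)

τ = (0.1800, -0.1300, -0.1500)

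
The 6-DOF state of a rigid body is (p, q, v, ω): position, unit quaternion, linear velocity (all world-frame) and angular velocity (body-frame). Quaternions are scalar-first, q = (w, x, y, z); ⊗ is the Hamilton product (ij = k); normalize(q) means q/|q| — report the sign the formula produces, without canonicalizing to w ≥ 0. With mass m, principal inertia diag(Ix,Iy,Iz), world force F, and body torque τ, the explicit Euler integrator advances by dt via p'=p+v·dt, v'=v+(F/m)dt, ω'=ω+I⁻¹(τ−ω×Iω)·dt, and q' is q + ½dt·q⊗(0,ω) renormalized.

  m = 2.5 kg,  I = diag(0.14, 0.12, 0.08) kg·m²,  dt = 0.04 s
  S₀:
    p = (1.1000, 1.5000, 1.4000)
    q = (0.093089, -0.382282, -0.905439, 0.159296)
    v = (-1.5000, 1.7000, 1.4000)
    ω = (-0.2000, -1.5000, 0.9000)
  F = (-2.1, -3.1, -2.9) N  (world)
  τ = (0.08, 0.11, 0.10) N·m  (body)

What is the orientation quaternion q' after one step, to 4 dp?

q' = (0.0615, -0.3939, -0.9014, 0.1687)

2q̇ = q⊗(0,ω) = (-1.5779813, -0.5945689, 0.1725611, 0.4761153)
q + ½dt·q⊗(0,ω), renormalized = (0.0615, -0.3939, -0.9014, 0.1687)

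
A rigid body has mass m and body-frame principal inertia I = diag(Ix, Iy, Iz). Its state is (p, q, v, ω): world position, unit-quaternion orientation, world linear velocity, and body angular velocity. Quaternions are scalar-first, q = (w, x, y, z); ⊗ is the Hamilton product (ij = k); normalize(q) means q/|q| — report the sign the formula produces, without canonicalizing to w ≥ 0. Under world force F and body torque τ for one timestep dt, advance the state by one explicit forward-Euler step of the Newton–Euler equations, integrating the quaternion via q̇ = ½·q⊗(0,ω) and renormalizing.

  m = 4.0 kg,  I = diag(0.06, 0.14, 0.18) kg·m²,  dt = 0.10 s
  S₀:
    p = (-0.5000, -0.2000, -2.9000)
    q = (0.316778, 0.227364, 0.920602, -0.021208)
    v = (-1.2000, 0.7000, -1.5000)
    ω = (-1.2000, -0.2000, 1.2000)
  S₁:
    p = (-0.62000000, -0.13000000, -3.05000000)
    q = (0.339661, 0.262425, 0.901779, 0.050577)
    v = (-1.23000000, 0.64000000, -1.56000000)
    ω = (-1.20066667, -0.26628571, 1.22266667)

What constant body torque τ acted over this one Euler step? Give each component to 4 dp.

τ = (-0.0100, 0.0800, 0.0600)

ω₁ − ω₀ = (-0.00066667, -0.06628571, 0.02266667)
precession coupling = (-0.0096, 0.1728, 0.0192)
τ = I·(Δω/dt) + ω₀×(Iω₀) = (-0.0100, 0.0800, 0.0600)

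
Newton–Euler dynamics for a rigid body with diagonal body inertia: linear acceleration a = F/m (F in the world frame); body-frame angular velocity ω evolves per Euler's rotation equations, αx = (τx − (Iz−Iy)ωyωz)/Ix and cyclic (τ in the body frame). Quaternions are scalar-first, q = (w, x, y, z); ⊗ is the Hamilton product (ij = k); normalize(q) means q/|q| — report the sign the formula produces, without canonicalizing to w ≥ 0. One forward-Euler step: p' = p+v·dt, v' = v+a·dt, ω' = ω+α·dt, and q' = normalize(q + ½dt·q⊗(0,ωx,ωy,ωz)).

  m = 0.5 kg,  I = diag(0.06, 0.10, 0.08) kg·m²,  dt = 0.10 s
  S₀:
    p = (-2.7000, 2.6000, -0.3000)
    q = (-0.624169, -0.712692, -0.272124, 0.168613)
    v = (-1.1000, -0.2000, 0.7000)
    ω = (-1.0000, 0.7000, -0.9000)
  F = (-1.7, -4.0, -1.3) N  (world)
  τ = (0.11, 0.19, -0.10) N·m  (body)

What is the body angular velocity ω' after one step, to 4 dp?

ω' = (-0.8377, 0.9080, -0.9900)

(τ − ω×Iω)/I = (1.6233, 2.0800, -0.9000)
ω' = ω + α·dt = (-0.8377, 0.9080, -0.9900)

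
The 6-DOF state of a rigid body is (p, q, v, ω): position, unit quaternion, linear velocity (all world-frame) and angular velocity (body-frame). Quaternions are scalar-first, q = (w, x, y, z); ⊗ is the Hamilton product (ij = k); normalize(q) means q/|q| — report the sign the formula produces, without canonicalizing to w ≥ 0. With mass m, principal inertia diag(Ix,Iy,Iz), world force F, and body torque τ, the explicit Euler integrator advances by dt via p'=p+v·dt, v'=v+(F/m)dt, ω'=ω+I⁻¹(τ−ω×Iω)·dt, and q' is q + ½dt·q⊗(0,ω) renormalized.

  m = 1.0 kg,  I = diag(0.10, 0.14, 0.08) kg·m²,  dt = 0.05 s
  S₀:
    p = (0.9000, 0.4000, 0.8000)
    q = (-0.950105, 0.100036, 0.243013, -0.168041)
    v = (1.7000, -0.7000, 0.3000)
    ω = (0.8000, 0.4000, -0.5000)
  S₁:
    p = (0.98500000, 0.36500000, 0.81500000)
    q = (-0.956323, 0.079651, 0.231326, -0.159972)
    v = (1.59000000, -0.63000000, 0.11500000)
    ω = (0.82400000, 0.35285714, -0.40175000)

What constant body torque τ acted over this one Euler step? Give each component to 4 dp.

τ = (0.0600, -0.1400, 0.1700)

Δω = ω₁−ω₀ = (0.02400000, -0.04714286, 0.09825000)
precession coupling = (0.0120, -0.0080, 0.0128)
I·α + gyro = (0.0600, -0.1400, 0.1700)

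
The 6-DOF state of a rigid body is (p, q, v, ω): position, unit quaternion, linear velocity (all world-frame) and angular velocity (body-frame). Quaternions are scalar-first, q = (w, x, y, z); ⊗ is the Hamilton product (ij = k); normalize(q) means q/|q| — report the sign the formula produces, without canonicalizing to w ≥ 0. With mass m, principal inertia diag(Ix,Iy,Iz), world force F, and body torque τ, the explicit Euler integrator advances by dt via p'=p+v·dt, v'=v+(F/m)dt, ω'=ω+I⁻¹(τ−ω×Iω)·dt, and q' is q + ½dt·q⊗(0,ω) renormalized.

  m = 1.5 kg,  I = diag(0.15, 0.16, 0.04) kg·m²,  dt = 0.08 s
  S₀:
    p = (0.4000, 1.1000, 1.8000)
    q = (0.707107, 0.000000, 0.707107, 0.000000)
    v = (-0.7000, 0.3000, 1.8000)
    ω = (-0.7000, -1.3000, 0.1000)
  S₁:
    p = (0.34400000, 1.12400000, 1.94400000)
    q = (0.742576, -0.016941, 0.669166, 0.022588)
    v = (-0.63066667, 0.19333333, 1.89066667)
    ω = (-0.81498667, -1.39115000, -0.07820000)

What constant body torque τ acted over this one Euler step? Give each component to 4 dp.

ω₁ − ω₀ = (-0.11498667, -0.09115000, -0.17820000)
applied torque τ = (-0.2000, -0.1900, -0.0800)

τ = (-0.2000, -0.1900, -0.0800)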